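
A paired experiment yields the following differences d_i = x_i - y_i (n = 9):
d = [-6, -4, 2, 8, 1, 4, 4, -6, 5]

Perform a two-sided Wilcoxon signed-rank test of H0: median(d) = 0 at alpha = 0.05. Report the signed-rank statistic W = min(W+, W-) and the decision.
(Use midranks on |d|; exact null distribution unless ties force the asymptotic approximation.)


Step 1: Drop any zero differences (none here) and take |d_i|.
|d| = [6, 4, 2, 8, 1, 4, 4, 6, 5]
Step 2: Midrank |d_i| (ties get averaged ranks).
ranks: |6|->7.5, |4|->4, |2|->2, |8|->9, |1|->1, |4|->4, |4|->4, |6|->7.5, |5|->6
Step 3: Attach original signs; sum ranks with positive sign and with negative sign.
W+ = 2 + 9 + 1 + 4 + 4 + 6 = 26
W- = 7.5 + 4 + 7.5 = 19
(Check: W+ + W- = 45 should equal n(n+1)/2 = 45.)
Step 4: Test statistic W = min(W+, W-) = 19.
Step 5: Ties in |d|, so use the tie-corrected normal approximation.
        E[W] = n(n+1)/4 = 9*10/4 = 22.5.
        Tie groups: |d|=4 (t=3), |d|=6 (t=2); sum(t^3 - t) = 30.
        Var[W] = n(n+1)(2n+1)/24 - sum(t^3-t)/48 = 1710/24 - 30/48 = 70.625.
        z = (W - E[W]) / sqrt(Var[W]) = (19 - 22.5) / 8.4039 = -0.4165.
        Two-sided p = 2*Phi(z) = 0.677063.
Step 6: alpha = 0.05. fail to reject H0.

W+ = 26, W- = 19, W = min = 19, p = 0.677063, fail to reject H0.


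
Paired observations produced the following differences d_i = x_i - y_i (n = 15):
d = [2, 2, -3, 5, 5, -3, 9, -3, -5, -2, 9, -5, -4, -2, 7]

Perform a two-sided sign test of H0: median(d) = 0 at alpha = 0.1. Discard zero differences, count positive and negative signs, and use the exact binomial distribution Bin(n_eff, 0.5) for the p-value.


Step 1: Discard zero differences. Original n = 15; n_eff = number of nonzero differences = 15.
Nonzero differences (with sign): +2, +2, -3, +5, +5, -3, +9, -3, -5, -2, +9, -5, -4, -2, +7
Step 2: Count signs: positive = 7, negative = 8.
Step 3: Under H0: P(positive) = 0.5, so the number of positives S ~ Bin(15, 0.5).
Step 4: Two-sided exact p-value = sum of Bin(15,0.5) probabilities at or below the observed probability = 1.000000.
Step 5: alpha = 0.1. fail to reject H0.

n_eff = 15, pos = 7, neg = 8, p = 1.000000, fail to reject H0.


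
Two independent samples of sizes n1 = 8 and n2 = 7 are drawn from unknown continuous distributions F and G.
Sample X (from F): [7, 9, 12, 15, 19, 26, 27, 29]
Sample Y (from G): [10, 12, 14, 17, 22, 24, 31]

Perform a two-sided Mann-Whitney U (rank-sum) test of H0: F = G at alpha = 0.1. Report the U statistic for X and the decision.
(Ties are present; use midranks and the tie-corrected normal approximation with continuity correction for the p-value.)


Step 1: Combine and sort all 15 observations; assign midranks.
sorted (value, group): (7,X), (9,X), (10,Y), (12,X), (12,Y), (14,Y), (15,X), (17,Y), (19,X), (22,Y), (24,Y), (26,X), (27,X), (29,X), (31,Y)
ranks: 7->1, 9->2, 10->3, 12->4.5, 12->4.5, 14->6, 15->7, 17->8, 19->9, 22->10, 24->11, 26->12, 27->13, 29->14, 31->15
Step 2: Rank sum for X: R1 = 1 + 2 + 4.5 + 7 + 9 + 12 + 13 + 14 = 62.5.
Step 3: U_X = R1 - n1(n1+1)/2 = 62.5 - 8*9/2 = 62.5 - 36 = 26.5.
       U_Y = n1*n2 - U_X = 56 - 26.5 = 29.5.
Step 4: Ties are present, so use the tie-corrected normal approximation (with continuity correction) for the p-value.
Step 5: p-value = 0.907786; compare to alpha = 0.1. fail to reject H0.

U_X = 26.5, p = 0.907786, fail to reject H0 at alpha = 0.1.


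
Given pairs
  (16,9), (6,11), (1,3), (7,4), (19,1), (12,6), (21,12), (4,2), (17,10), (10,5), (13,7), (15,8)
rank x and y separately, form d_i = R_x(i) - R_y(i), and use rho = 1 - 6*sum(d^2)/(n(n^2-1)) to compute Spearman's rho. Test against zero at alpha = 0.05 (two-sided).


Step 1: Rank x and y separately (midranks; no ties here).
rank(x): 16->9, 6->3, 1->1, 7->4, 19->11, 12->6, 21->12, 4->2, 17->10, 10->5, 13->7, 15->8
rank(y): 9->9, 11->11, 3->3, 4->4, 1->1, 6->6, 12->12, 2->2, 10->10, 5->5, 7->7, 8->8
Step 2: d_i = R_x(i) - R_y(i); compute d_i^2.
  (9-9)^2=0, (3-11)^2=64, (1-3)^2=4, (4-4)^2=0, (11-1)^2=100, (6-6)^2=0, (12-12)^2=0, (2-2)^2=0, (10-10)^2=0, (5-5)^2=0, (7-7)^2=0, (8-8)^2=0
sum(d^2) = 168.
Step 3: rho = 1 - 6*168 / (12*(12^2 - 1)) = 1 - 1008/1716 = 0.412587.
Step 4: Under H0, t = rho * sqrt((n-2)/(1-rho^2)) = 1.4323 ~ t(10).
Step 5: Two-sided p-value from the t-distribution with 10 df = 0.182564.
Step 6: alpha = 0.05. fail to reject H0.

rho = 0.4126, p = 0.182564, fail to reject H0 at alpha = 0.05.


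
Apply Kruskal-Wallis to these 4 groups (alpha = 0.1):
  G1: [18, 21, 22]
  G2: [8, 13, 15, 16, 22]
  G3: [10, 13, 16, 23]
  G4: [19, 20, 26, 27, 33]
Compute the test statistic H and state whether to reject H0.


Step 1: Combine all N = 17 observations and assign midranks.
sorted (value, group, rank): (8,G2,1), (10,G3,2), (13,G2,3.5), (13,G3,3.5), (15,G2,5), (16,G2,6.5), (16,G3,6.5), (18,G1,8), (19,G4,9), (20,G4,10), (21,G1,11), (22,G1,12.5), (22,G2,12.5), (23,G3,14), (26,G4,15), (27,G4,16), (33,G4,17)
Step 2: Sum ranks within each group.
R_1 = 31.5 (n_1 = 3)
R_2 = 28.5 (n_2 = 5)
R_3 = 26 (n_3 = 4)
R_4 = 67 (n_4 = 5)
Step 3: H = 12/(N(N+1)) * sum(R_i^2/n_i) - 3(N+1)
     = 12/(17*18) * (31.5^2/3 + 28.5^2/5 + 26^2/4 + 67^2/5) - 3*18
     = 0.039216 * 1560 - 54
     = 7.176471.
Step 4: Ties present; correction factor C = 1 - 18/(17^3 - 17) = 0.996324. Corrected H = 7.176471 / 0.996324 = 7.202952.
Step 5: Under H0, H ~ chi^2(3); p-value = 0.065703.
Step 6: alpha = 0.1. reject H0.

H = 7.2030, df = 3, p = 0.065703, reject H0.


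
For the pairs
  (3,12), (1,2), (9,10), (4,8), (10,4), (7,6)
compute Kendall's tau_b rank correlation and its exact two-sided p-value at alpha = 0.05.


Step 1: Enumerate the 15 unordered pairs (i,j) with i<j and classify each by sign(x_j-x_i) * sign(y_j-y_i).
  (1,2):dx=-2,dy=-10->C; (1,3):dx=+6,dy=-2->D; (1,4):dx=+1,dy=-4->D; (1,5):dx=+7,dy=-8->D
  (1,6):dx=+4,dy=-6->D; (2,3):dx=+8,dy=+8->C; (2,4):dx=+3,dy=+6->C; (2,5):dx=+9,dy=+2->C
  (2,6):dx=+6,dy=+4->C; (3,4):dx=-5,dy=-2->C; (3,5):dx=+1,dy=-6->D; (3,6):dx=-2,dy=-4->C
  (4,5):dx=+6,dy=-4->D; (4,6):dx=+3,dy=-2->D; (5,6):dx=-3,dy=+2->D
Step 2: C = 7, D = 8, total pairs = 15.
Step 3: tau = (C - D)/(n(n-1)/2) = (7 - 8)/15 = -0.066667.
Step 4: Exact two-sided p-value (enumerate n! = 720 permutations of y under H0): p = 1.000000.
Step 5: alpha = 0.05. fail to reject H0.

tau_b = -0.0667 (C=7, D=8), p = 1.000000, fail to reject H0.


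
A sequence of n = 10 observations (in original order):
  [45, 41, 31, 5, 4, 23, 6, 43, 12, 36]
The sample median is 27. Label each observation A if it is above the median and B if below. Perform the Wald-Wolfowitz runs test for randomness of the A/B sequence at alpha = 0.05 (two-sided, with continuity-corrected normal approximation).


Step 1: Compute median = 27; label A = above, B = below.
Labels in order: AAABBBBABA  (n_A = 5, n_B = 5)
Step 2: Count runs R = 5.
Step 3: Under H0 (random ordering), E[R] = 2*n_A*n_B/(n_A+n_B) + 1 = 2*5*5/10 + 1 = 6.0000.
        Var[R] = 2*n_A*n_B*(2*n_A*n_B - n_A - n_B) / ((n_A+n_B)^2 * (n_A+n_B-1)) = 2000/900 = 2.2222.
        SD[R] = 1.4907.
Step 4: Continuity-corrected z = (R + 0.5 - E[R]) / SD[R] = (5 + 0.5 - 6.0000) / 1.4907 = -0.3354.
Step 5: Two-sided p-value via normal approximation = 2*(1 - Phi(|z|)) = 0.737316.
Step 6: alpha = 0.05. fail to reject H0.

R = 5, z = -0.3354, p = 0.737316, fail to reject H0.


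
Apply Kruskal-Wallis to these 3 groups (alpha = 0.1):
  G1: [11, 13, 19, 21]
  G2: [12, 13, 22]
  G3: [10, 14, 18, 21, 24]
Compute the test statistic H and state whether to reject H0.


Step 1: Combine all N = 12 observations and assign midranks.
sorted (value, group, rank): (10,G3,1), (11,G1,2), (12,G2,3), (13,G1,4.5), (13,G2,4.5), (14,G3,6), (18,G3,7), (19,G1,8), (21,G1,9.5), (21,G3,9.5), (22,G2,11), (24,G3,12)
Step 2: Sum ranks within each group.
R_1 = 24 (n_1 = 4)
R_2 = 18.5 (n_2 = 3)
R_3 = 35.5 (n_3 = 5)
Step 3: H = 12/(N(N+1)) * sum(R_i^2/n_i) - 3(N+1)
     = 12/(12*13) * (24^2/4 + 18.5^2/3 + 35.5^2/5) - 3*13
     = 0.076923 * 510.133 - 39
     = 0.241026.
Step 4: Ties present; correction factor C = 1 - 12/(12^3 - 12) = 0.993007. Corrected H = 0.241026 / 0.993007 = 0.242723.
Step 5: Under H0, H ~ chi^2(2); p-value = 0.885714.
Step 6: alpha = 0.1. fail to reject H0.

H = 0.2427, df = 2, p = 0.885714, fail to reject H0.


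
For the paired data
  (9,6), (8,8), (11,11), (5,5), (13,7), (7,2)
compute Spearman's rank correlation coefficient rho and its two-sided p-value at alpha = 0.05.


Step 1: Rank x and y separately (midranks; no ties here).
rank(x): 9->4, 8->3, 11->5, 5->1, 13->6, 7->2
rank(y): 6->3, 8->5, 11->6, 5->2, 7->4, 2->1
Step 2: d_i = R_x(i) - R_y(i); compute d_i^2.
  (4-3)^2=1, (3-5)^2=4, (5-6)^2=1, (1-2)^2=1, (6-4)^2=4, (2-1)^2=1
sum(d^2) = 12.
Step 3: rho = 1 - 6*12 / (6*(6^2 - 1)) = 1 - 72/210 = 0.657143.
Step 4: Under H0, t = rho * sqrt((n-2)/(1-rho^2)) = 1.7436 ~ t(4).
Step 5: Two-sided p-value from the t-distribution with 4 df = 0.156175.
Step 6: alpha = 0.05. fail to reject H0.

rho = 0.6571, p = 0.156175, fail to reject H0 at alpha = 0.05.


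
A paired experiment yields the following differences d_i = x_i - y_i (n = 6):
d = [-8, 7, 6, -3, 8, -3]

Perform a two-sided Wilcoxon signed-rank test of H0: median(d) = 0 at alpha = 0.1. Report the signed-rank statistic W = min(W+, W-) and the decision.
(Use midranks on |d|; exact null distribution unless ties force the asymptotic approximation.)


Step 1: Drop any zero differences (none here) and take |d_i|.
|d| = [8, 7, 6, 3, 8, 3]
Step 2: Midrank |d_i| (ties get averaged ranks).
ranks: |8|->5.5, |7|->4, |6|->3, |3|->1.5, |8|->5.5, |3|->1.5
Step 3: Attach original signs; sum ranks with positive sign and with negative sign.
W+ = 4 + 3 + 5.5 = 12.5
W- = 5.5 + 1.5 + 1.5 = 8.5
(Check: W+ + W- = 21 should equal n(n+1)/2 = 21.)
Step 4: Test statistic W = min(W+, W-) = 8.5.
Step 5: Ties in |d|, so use the tie-corrected normal approximation.
        E[W] = n(n+1)/4 = 6*7/4 = 10.5.
        Tie groups: |d|=3 (t=2), |d|=8 (t=2); sum(t^3 - t) = 12.
        Var[W] = n(n+1)(2n+1)/24 - sum(t^3-t)/48 = 546/24 - 12/48 = 22.5.
        z = (W - E[W]) / sqrt(Var[W]) = (8.5 - 10.5) / 4.7434 = -0.4216.
        Two-sided p = 2*Phi(z) = 0.673290.
Step 6: alpha = 0.1. fail to reject H0.

W+ = 12.5, W- = 8.5, W = min = 8.5, p = 0.673290, fail to reject H0.


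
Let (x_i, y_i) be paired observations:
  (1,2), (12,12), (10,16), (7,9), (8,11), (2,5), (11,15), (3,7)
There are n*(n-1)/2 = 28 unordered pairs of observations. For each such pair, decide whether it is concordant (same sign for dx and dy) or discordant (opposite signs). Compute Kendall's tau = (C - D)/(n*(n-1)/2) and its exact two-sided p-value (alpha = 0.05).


Step 1: Enumerate the 28 unordered pairs (i,j) with i<j and classify each by sign(x_j-x_i) * sign(y_j-y_i).
  (1,2):dx=+11,dy=+10->C; (1,3):dx=+9,dy=+14->C; (1,4):dx=+6,dy=+7->C; (1,5):dx=+7,dy=+9->C
  (1,6):dx=+1,dy=+3->C; (1,7):dx=+10,dy=+13->C; (1,8):dx=+2,dy=+5->C; (2,3):dx=-2,dy=+4->D
  (2,4):dx=-5,dy=-3->C; (2,5):dx=-4,dy=-1->C; (2,6):dx=-10,dy=-7->C; (2,7):dx=-1,dy=+3->D
  (2,8):dx=-9,dy=-5->C; (3,4):dx=-3,dy=-7->C; (3,5):dx=-2,dy=-5->C; (3,6):dx=-8,dy=-11->C
  (3,7):dx=+1,dy=-1->D; (3,8):dx=-7,dy=-9->C; (4,5):dx=+1,dy=+2->C; (4,6):dx=-5,dy=-4->C
  (4,7):dx=+4,dy=+6->C; (4,8):dx=-4,dy=-2->C; (5,6):dx=-6,dy=-6->C; (5,7):dx=+3,dy=+4->C
  (5,8):dx=-5,dy=-4->C; (6,7):dx=+9,dy=+10->C; (6,8):dx=+1,dy=+2->C; (7,8):dx=-8,dy=-8->C
Step 2: C = 25, D = 3, total pairs = 28.
Step 3: tau = (C - D)/(n(n-1)/2) = (25 - 3)/28 = 0.785714.
Step 4: Exact two-sided p-value (enumerate n! = 40320 permutations of y under H0): p = 0.005506.
Step 5: alpha = 0.05. reject H0.

tau_b = 0.7857 (C=25, D=3), p = 0.005506, reject H0.


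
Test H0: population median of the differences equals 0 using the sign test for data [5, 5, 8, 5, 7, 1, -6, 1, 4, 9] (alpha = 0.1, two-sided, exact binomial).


Step 1: Discard zero differences. Original n = 10; n_eff = number of nonzero differences = 10.
Nonzero differences (with sign): +5, +5, +8, +5, +7, +1, -6, +1, +4, +9
Step 2: Count signs: positive = 9, negative = 1.
Step 3: Under H0: P(positive) = 0.5, so the number of positives S ~ Bin(10, 0.5).
Step 4: Two-sided exact p-value = sum of Bin(10,0.5) probabilities at or below the observed probability = 0.021484.
Step 5: alpha = 0.1. reject H0.

n_eff = 10, pos = 9, neg = 1, p = 0.021484, reject H0.


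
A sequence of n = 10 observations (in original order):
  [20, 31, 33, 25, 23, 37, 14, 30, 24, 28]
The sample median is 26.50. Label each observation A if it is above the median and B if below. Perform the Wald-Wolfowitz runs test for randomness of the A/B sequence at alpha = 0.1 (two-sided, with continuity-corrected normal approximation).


Step 1: Compute median = 26.50; label A = above, B = below.
Labels in order: BAABBABABA  (n_A = 5, n_B = 5)
Step 2: Count runs R = 8.
Step 3: Under H0 (random ordering), E[R] = 2*n_A*n_B/(n_A+n_B) + 1 = 2*5*5/10 + 1 = 6.0000.
        Var[R] = 2*n_A*n_B*(2*n_A*n_B - n_A - n_B) / ((n_A+n_B)^2 * (n_A+n_B-1)) = 2000/900 = 2.2222.
        SD[R] = 1.4907.
Step 4: Continuity-corrected z = (R - 0.5 - E[R]) / SD[R] = (8 - 0.5 - 6.0000) / 1.4907 = 1.0062.
Step 5: Two-sided p-value via normal approximation = 2*(1 - Phi(|z|)) = 0.314305.
Step 6: alpha = 0.1. fail to reject H0.

R = 8, z = 1.0062, p = 0.314305, fail to reject H0.


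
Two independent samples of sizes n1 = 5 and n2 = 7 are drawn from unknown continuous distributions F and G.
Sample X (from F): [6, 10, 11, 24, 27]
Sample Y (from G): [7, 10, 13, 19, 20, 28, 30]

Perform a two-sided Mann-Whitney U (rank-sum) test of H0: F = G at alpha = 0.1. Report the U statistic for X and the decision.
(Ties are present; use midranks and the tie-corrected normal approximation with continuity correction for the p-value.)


Step 1: Combine and sort all 12 observations; assign midranks.
sorted (value, group): (6,X), (7,Y), (10,X), (10,Y), (11,X), (13,Y), (19,Y), (20,Y), (24,X), (27,X), (28,Y), (30,Y)
ranks: 6->1, 7->2, 10->3.5, 10->3.5, 11->5, 13->6, 19->7, 20->8, 24->9, 27->10, 28->11, 30->12
Step 2: Rank sum for X: R1 = 1 + 3.5 + 5 + 9 + 10 = 28.5.
Step 3: U_X = R1 - n1(n1+1)/2 = 28.5 - 5*6/2 = 28.5 - 15 = 13.5.
       U_Y = n1*n2 - U_X = 35 - 13.5 = 21.5.
Step 4: Ties are present, so use the tie-corrected normal approximation (with continuity correction) for the p-value.
Step 5: p-value = 0.569088; compare to alpha = 0.1. fail to reject H0.

U_X = 13.5, p = 0.569088, fail to reject H0 at alpha = 0.1.


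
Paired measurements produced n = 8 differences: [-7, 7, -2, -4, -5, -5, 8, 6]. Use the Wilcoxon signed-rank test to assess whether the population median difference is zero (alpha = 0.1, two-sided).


Step 1: Drop any zero differences (none here) and take |d_i|.
|d| = [7, 7, 2, 4, 5, 5, 8, 6]
Step 2: Midrank |d_i| (ties get averaged ranks).
ranks: |7|->6.5, |7|->6.5, |2|->1, |4|->2, |5|->3.5, |5|->3.5, |8|->8, |6|->5
Step 3: Attach original signs; sum ranks with positive sign and with negative sign.
W+ = 6.5 + 8 + 5 = 19.5
W- = 6.5 + 1 + 2 + 3.5 + 3.5 = 16.5
(Check: W+ + W- = 36 should equal n(n+1)/2 = 36.)
Step 4: Test statistic W = min(W+, W-) = 16.5.
Step 5: Ties in |d|, so use the tie-corrected normal approximation.
        E[W] = n(n+1)/4 = 8*9/4 = 18.
        Tie groups: |d|=5 (t=2), |d|=7 (t=2); sum(t^3 - t) = 12.
        Var[W] = n(n+1)(2n+1)/24 - sum(t^3-t)/48 = 1224/24 - 12/48 = 50.75.
        z = (W - E[W]) / sqrt(Var[W]) = (16.5 - 18) / 7.1239 = -0.2106.
        Two-sided p = 2*Phi(z) = 0.833232.
Step 6: alpha = 0.1. fail to reject H0.

W+ = 19.5, W- = 16.5, W = min = 16.5, p = 0.833232, fail to reject H0.


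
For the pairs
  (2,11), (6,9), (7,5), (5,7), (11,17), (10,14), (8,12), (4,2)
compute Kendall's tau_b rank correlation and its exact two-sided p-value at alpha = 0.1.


Step 1: Enumerate the 28 unordered pairs (i,j) with i<j and classify each by sign(x_j-x_i) * sign(y_j-y_i).
  (1,2):dx=+4,dy=-2->D; (1,3):dx=+5,dy=-6->D; (1,4):dx=+3,dy=-4->D; (1,5):dx=+9,dy=+6->C
  (1,6):dx=+8,dy=+3->C; (1,7):dx=+6,dy=+1->C; (1,8):dx=+2,dy=-9->D; (2,3):dx=+1,dy=-4->D
  (2,4):dx=-1,dy=-2->C; (2,5):dx=+5,dy=+8->C; (2,6):dx=+4,dy=+5->C; (2,7):dx=+2,dy=+3->C
  (2,8):dx=-2,dy=-7->C; (3,4):dx=-2,dy=+2->D; (3,5):dx=+4,dy=+12->C; (3,6):dx=+3,dy=+9->C
  (3,7):dx=+1,dy=+7->C; (3,8):dx=-3,dy=-3->C; (4,5):dx=+6,dy=+10->C; (4,6):dx=+5,dy=+7->C
  (4,7):dx=+3,dy=+5->C; (4,8):dx=-1,dy=-5->C; (5,6):dx=-1,dy=-3->C; (5,7):dx=-3,dy=-5->C
  (5,8):dx=-7,dy=-15->C; (6,7):dx=-2,dy=-2->C; (6,8):dx=-6,dy=-12->C; (7,8):dx=-4,dy=-10->C
Step 2: C = 22, D = 6, total pairs = 28.
Step 3: tau = (C - D)/(n(n-1)/2) = (22 - 6)/28 = 0.571429.
Step 4: Exact two-sided p-value (enumerate n! = 40320 permutations of y under H0): p = 0.061012.
Step 5: alpha = 0.1. reject H0.

tau_b = 0.5714 (C=22, D=6), p = 0.061012, reject H0.


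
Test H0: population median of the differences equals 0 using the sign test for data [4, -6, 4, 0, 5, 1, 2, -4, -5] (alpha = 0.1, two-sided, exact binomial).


Step 1: Discard zero differences. Original n = 9; n_eff = number of nonzero differences = 8.
Nonzero differences (with sign): +4, -6, +4, +5, +1, +2, -4, -5
Step 2: Count signs: positive = 5, negative = 3.
Step 3: Under H0: P(positive) = 0.5, so the number of positives S ~ Bin(8, 0.5).
Step 4: Two-sided exact p-value = sum of Bin(8,0.5) probabilities at or below the observed probability = 0.726562.
Step 5: alpha = 0.1. fail to reject H0.

n_eff = 8, pos = 5, neg = 3, p = 0.726562, fail to reject H0.


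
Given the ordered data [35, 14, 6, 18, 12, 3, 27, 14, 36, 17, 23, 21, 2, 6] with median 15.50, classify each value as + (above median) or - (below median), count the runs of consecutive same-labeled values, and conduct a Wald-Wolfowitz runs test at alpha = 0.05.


Step 1: Compute median = 15.50; label A = above, B = below.
Labels in order: ABBABBABAAAABB  (n_A = 7, n_B = 7)
Step 2: Count runs R = 8.
Step 3: Under H0 (random ordering), E[R] = 2*n_A*n_B/(n_A+n_B) + 1 = 2*7*7/14 + 1 = 8.0000.
        Var[R] = 2*n_A*n_B*(2*n_A*n_B - n_A - n_B) / ((n_A+n_B)^2 * (n_A+n_B-1)) = 8232/2548 = 3.2308.
        SD[R] = 1.7974.
Step 4: R = E[R], so z = 0 with no continuity correction.
Step 5: Two-sided p-value via normal approximation = 2*(1 - Phi(|z|)) = 1.000000.
Step 6: alpha = 0.05. fail to reject H0.

R = 8, z = 0.0000, p = 1.000000, fail to reject H0.


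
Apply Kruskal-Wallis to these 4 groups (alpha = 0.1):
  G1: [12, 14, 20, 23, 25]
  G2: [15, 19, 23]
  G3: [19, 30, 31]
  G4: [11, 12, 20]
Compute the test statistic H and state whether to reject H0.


Step 1: Combine all N = 14 observations and assign midranks.
sorted (value, group, rank): (11,G4,1), (12,G1,2.5), (12,G4,2.5), (14,G1,4), (15,G2,5), (19,G2,6.5), (19,G3,6.5), (20,G1,8.5), (20,G4,8.5), (23,G1,10.5), (23,G2,10.5), (25,G1,12), (30,G3,13), (31,G3,14)
Step 2: Sum ranks within each group.
R_1 = 37.5 (n_1 = 5)
R_2 = 22 (n_2 = 3)
R_3 = 33.5 (n_3 = 3)
R_4 = 12 (n_4 = 3)
Step 3: H = 12/(N(N+1)) * sum(R_i^2/n_i) - 3(N+1)
     = 12/(14*15) * (37.5^2/5 + 22^2/3 + 33.5^2/3 + 12^2/3) - 3*15
     = 0.057143 * 864.667 - 45
     = 4.409524.
Step 4: Ties present; correction factor C = 1 - 24/(14^3 - 14) = 0.991209. Corrected H = 4.409524 / 0.991209 = 4.448633.
Step 5: Under H0, H ~ chi^2(3); p-value = 0.216918.
Step 6: alpha = 0.1. fail to reject H0.

H = 4.4486, df = 3, p = 0.216918, fail to reject H0.


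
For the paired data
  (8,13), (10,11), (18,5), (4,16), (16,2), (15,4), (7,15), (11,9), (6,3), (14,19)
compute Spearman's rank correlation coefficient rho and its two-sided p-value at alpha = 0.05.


Step 1: Rank x and y separately (midranks; no ties here).
rank(x): 8->4, 10->5, 18->10, 4->1, 16->9, 15->8, 7->3, 11->6, 6->2, 14->7
rank(y): 13->7, 11->6, 5->4, 16->9, 2->1, 4->3, 15->8, 9->5, 3->2, 19->10
Step 2: d_i = R_x(i) - R_y(i); compute d_i^2.
  (4-7)^2=9, (5-6)^2=1, (10-4)^2=36, (1-9)^2=64, (9-1)^2=64, (8-3)^2=25, (3-8)^2=25, (6-5)^2=1, (2-2)^2=0, (7-10)^2=9
sum(d^2) = 234.
Step 3: rho = 1 - 6*234 / (10*(10^2 - 1)) = 1 - 1404/990 = -0.418182.
Step 4: Under H0, t = rho * sqrt((n-2)/(1-rho^2)) = -1.3021 ~ t(8).
Step 5: Two-sided p-value from the t-distribution with 8 df = 0.229113.
Step 6: alpha = 0.05. fail to reject H0.

rho = -0.4182, p = 0.229113, fail to reject H0 at alpha = 0.05.


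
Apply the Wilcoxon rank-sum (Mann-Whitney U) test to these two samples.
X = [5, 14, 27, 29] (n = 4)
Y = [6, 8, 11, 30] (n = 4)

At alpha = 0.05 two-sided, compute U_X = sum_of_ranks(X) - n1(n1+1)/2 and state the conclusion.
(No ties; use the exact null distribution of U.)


Step 1: Combine and sort all 8 observations; assign midranks.
sorted (value, group): (5,X), (6,Y), (8,Y), (11,Y), (14,X), (27,X), (29,X), (30,Y)
ranks: 5->1, 6->2, 8->3, 11->4, 14->5, 27->6, 29->7, 30->8
Step 2: Rank sum for X: R1 = 1 + 5 + 6 + 7 = 19.
Step 3: U_X = R1 - n1(n1+1)/2 = 19 - 4*5/2 = 19 - 10 = 9.
       U_Y = n1*n2 - U_X = 16 - 9 = 7.
Step 4: No ties, so the exact null distribution of U (based on enumerating the C(8,4) = 70 equally likely rank assignments) gives the two-sided p-value.
Step 5: p-value = 0.885714; compare to alpha = 0.05. fail to reject H0.

U_X = 9, p = 0.885714, fail to reject H0 at alpha = 0.05.


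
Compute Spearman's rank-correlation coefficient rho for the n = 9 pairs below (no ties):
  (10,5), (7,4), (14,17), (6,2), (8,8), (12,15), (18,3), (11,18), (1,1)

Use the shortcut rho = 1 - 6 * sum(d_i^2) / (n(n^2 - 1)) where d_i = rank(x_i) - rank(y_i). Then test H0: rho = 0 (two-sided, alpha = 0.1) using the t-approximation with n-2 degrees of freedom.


Step 1: Rank x and y separately (midranks; no ties here).
rank(x): 10->5, 7->3, 14->8, 6->2, 8->4, 12->7, 18->9, 11->6, 1->1
rank(y): 5->5, 4->4, 17->8, 2->2, 8->6, 15->7, 3->3, 18->9, 1->1
Step 2: d_i = R_x(i) - R_y(i); compute d_i^2.
  (5-5)^2=0, (3-4)^2=1, (8-8)^2=0, (2-2)^2=0, (4-6)^2=4, (7-7)^2=0, (9-3)^2=36, (6-9)^2=9, (1-1)^2=0
sum(d^2) = 50.
Step 3: rho = 1 - 6*50 / (9*(9^2 - 1)) = 1 - 300/720 = 0.583333.
Step 4: Under H0, t = rho * sqrt((n-2)/(1-rho^2)) = 1.9001 ~ t(7).
Step 5: Two-sided p-value from the t-distribution with 7 df = 0.099186.
Step 6: alpha = 0.1. reject H0.

rho = 0.5833, p = 0.099186, reject H0 at alpha = 0.1.


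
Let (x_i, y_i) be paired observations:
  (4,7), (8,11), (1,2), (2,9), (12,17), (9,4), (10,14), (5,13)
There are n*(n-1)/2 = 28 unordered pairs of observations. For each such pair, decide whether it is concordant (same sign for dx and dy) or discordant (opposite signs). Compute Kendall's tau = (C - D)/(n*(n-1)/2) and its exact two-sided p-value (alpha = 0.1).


Step 1: Enumerate the 28 unordered pairs (i,j) with i<j and classify each by sign(x_j-x_i) * sign(y_j-y_i).
  (1,2):dx=+4,dy=+4->C; (1,3):dx=-3,dy=-5->C; (1,4):dx=-2,dy=+2->D; (1,5):dx=+8,dy=+10->C
  (1,6):dx=+5,dy=-3->D; (1,7):dx=+6,dy=+7->C; (1,8):dx=+1,dy=+6->C; (2,3):dx=-7,dy=-9->C
  (2,4):dx=-6,dy=-2->C; (2,5):dx=+4,dy=+6->C; (2,6):dx=+1,dy=-7->D; (2,7):dx=+2,dy=+3->C
  (2,8):dx=-3,dy=+2->D; (3,4):dx=+1,dy=+7->C; (3,5):dx=+11,dy=+15->C; (3,6):dx=+8,dy=+2->C
  (3,7):dx=+9,dy=+12->C; (3,8):dx=+4,dy=+11->C; (4,5):dx=+10,dy=+8->C; (4,6):dx=+7,dy=-5->D
  (4,7):dx=+8,dy=+5->C; (4,8):dx=+3,dy=+4->C; (5,6):dx=-3,dy=-13->C; (5,7):dx=-2,dy=-3->C
  (5,8):dx=-7,dy=-4->C; (6,7):dx=+1,dy=+10->C; (6,8):dx=-4,dy=+9->D; (7,8):dx=-5,dy=-1->C
Step 2: C = 22, D = 6, total pairs = 28.
Step 3: tau = (C - D)/(n(n-1)/2) = (22 - 6)/28 = 0.571429.
Step 4: Exact two-sided p-value (enumerate n! = 40320 permutations of y under H0): p = 0.061012.
Step 5: alpha = 0.1. reject H0.

tau_b = 0.5714 (C=22, D=6), p = 0.061012, reject H0.


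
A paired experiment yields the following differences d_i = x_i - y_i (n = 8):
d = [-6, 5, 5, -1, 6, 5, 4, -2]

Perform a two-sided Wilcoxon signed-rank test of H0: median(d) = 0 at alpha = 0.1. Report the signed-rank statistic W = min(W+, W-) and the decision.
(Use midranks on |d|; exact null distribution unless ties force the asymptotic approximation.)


Step 1: Drop any zero differences (none here) and take |d_i|.
|d| = [6, 5, 5, 1, 6, 5, 4, 2]
Step 2: Midrank |d_i| (ties get averaged ranks).
ranks: |6|->7.5, |5|->5, |5|->5, |1|->1, |6|->7.5, |5|->5, |4|->3, |2|->2
Step 3: Attach original signs; sum ranks with positive sign and with negative sign.
W+ = 5 + 5 + 7.5 + 5 + 3 = 25.5
W- = 7.5 + 1 + 2 = 10.5
(Check: W+ + W- = 36 should equal n(n+1)/2 = 36.)
Step 4: Test statistic W = min(W+, W-) = 10.5.
Step 5: Ties in |d|, so use the tie-corrected normal approximation.
        E[W] = n(n+1)/4 = 8*9/4 = 18.
        Tie groups: |d|=5 (t=3), |d|=6 (t=2); sum(t^3 - t) = 30.
        Var[W] = n(n+1)(2n+1)/24 - sum(t^3-t)/48 = 1224/24 - 30/48 = 50.375.
        z = (W - E[W]) / sqrt(Var[W]) = (10.5 - 18) / 7.0975 = -1.0567.
        Two-sided p = 2*Phi(z) = 0.290646.
Step 6: alpha = 0.1. fail to reject H0.

W+ = 25.5, W- = 10.5, W = min = 10.5, p = 0.290646, fail to reject H0.


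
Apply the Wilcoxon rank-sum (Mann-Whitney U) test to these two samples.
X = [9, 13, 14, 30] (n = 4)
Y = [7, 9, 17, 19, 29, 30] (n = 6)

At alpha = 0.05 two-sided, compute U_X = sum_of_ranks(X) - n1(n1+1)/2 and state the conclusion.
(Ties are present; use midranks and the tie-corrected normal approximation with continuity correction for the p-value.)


Step 1: Combine and sort all 10 observations; assign midranks.
sorted (value, group): (7,Y), (9,X), (9,Y), (13,X), (14,X), (17,Y), (19,Y), (29,Y), (30,X), (30,Y)
ranks: 7->1, 9->2.5, 9->2.5, 13->4, 14->5, 17->6, 19->7, 29->8, 30->9.5, 30->9.5
Step 2: Rank sum for X: R1 = 2.5 + 4 + 5 + 9.5 = 21.
Step 3: U_X = R1 - n1(n1+1)/2 = 21 - 4*5/2 = 21 - 10 = 11.
       U_Y = n1*n2 - U_X = 24 - 11 = 13.
Step 4: Ties are present, so use the tie-corrected normal approximation (with continuity correction) for the p-value.
Step 5: p-value = 0.914589; compare to alpha = 0.05. fail to reject H0.

U_X = 11, p = 0.914589, fail to reject H0 at alpha = 0.05.


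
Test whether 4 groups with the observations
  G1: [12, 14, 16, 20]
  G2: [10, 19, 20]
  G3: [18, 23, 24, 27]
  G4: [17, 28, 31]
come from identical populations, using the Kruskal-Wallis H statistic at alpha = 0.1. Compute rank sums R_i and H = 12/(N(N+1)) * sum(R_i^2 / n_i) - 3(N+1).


Step 1: Combine all N = 14 observations and assign midranks.
sorted (value, group, rank): (10,G2,1), (12,G1,2), (14,G1,3), (16,G1,4), (17,G4,5), (18,G3,6), (19,G2,7), (20,G1,8.5), (20,G2,8.5), (23,G3,10), (24,G3,11), (27,G3,12), (28,G4,13), (31,G4,14)
Step 2: Sum ranks within each group.
R_1 = 17.5 (n_1 = 4)
R_2 = 16.5 (n_2 = 3)
R_3 = 39 (n_3 = 4)
R_4 = 32 (n_4 = 3)
Step 3: H = 12/(N(N+1)) * sum(R_i^2/n_i) - 3(N+1)
     = 12/(14*15) * (17.5^2/4 + 16.5^2/3 + 39^2/4 + 32^2/3) - 3*15
     = 0.057143 * 888.896 - 45
     = 5.794048.
Step 4: Ties present; correction factor C = 1 - 6/(14^3 - 14) = 0.997802. Corrected H = 5.794048 / 0.997802 = 5.806810.
Step 5: Under H0, H ~ chi^2(3); p-value = 0.121397.
Step 6: alpha = 0.1. fail to reject H0.

H = 5.8068, df = 3, p = 0.121397, fail to reject H0.


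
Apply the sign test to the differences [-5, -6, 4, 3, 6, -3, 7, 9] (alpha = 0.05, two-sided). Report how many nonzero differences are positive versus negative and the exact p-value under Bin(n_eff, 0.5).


Step 1: Discard zero differences. Original n = 8; n_eff = number of nonzero differences = 8.
Nonzero differences (with sign): -5, -6, +4, +3, +6, -3, +7, +9
Step 2: Count signs: positive = 5, negative = 3.
Step 3: Under H0: P(positive) = 0.5, so the number of positives S ~ Bin(8, 0.5).
Step 4: Two-sided exact p-value = sum of Bin(8,0.5) probabilities at or below the observed probability = 0.726562.
Step 5: alpha = 0.05. fail to reject H0.

n_eff = 8, pos = 5, neg = 3, p = 0.726562, fail to reject H0.


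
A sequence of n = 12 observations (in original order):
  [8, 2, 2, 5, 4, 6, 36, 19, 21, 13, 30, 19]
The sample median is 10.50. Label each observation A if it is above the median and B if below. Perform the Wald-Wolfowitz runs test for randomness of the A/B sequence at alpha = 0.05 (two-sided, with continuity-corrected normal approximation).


Step 1: Compute median = 10.50; label A = above, B = below.
Labels in order: BBBBBBAAAAAA  (n_A = 6, n_B = 6)
Step 2: Count runs R = 2.
Step 3: Under H0 (random ordering), E[R] = 2*n_A*n_B/(n_A+n_B) + 1 = 2*6*6/12 + 1 = 7.0000.
        Var[R] = 2*n_A*n_B*(2*n_A*n_B - n_A - n_B) / ((n_A+n_B)^2 * (n_A+n_B-1)) = 4320/1584 = 2.7273.
        SD[R] = 1.6514.
Step 4: Continuity-corrected z = (R + 0.5 - E[R]) / SD[R] = (2 + 0.5 - 7.0000) / 1.6514 = -2.7249.
Step 5: Two-sided p-value via normal approximation = 2*(1 - Phi(|z|)) = 0.006432.
Step 6: alpha = 0.05. reject H0.

R = 2, z = -2.7249, p = 0.006432, reject H0.


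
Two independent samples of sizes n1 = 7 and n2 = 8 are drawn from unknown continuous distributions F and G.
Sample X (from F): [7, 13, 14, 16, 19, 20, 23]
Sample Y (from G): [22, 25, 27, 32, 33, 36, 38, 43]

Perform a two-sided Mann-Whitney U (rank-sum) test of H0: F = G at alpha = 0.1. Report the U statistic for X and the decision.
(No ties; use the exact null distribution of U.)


Step 1: Combine and sort all 15 observations; assign midranks.
sorted (value, group): (7,X), (13,X), (14,X), (16,X), (19,X), (20,X), (22,Y), (23,X), (25,Y), (27,Y), (32,Y), (33,Y), (36,Y), (38,Y), (43,Y)
ranks: 7->1, 13->2, 14->3, 16->4, 19->5, 20->6, 22->7, 23->8, 25->9, 27->10, 32->11, 33->12, 36->13, 38->14, 43->15
Step 2: Rank sum for X: R1 = 1 + 2 + 3 + 4 + 5 + 6 + 8 = 29.
Step 3: U_X = R1 - n1(n1+1)/2 = 29 - 7*8/2 = 29 - 28 = 1.
       U_Y = n1*n2 - U_X = 56 - 1 = 55.
Step 4: No ties, so the exact null distribution of U (based on enumerating the C(15,7) = 6435 equally likely rank assignments) gives the two-sided p-value.
Step 5: p-value = 0.000622; compare to alpha = 0.1. reject H0.

U_X = 1, p = 0.000622, reject H0 at alpha = 0.1.


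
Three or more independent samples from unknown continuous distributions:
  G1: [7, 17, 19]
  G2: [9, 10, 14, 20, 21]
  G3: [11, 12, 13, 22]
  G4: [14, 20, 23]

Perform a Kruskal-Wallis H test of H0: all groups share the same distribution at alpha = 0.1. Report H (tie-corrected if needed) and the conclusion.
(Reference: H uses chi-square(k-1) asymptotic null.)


Step 1: Combine all N = 15 observations and assign midranks.
sorted (value, group, rank): (7,G1,1), (9,G2,2), (10,G2,3), (11,G3,4), (12,G3,5), (13,G3,6), (14,G2,7.5), (14,G4,7.5), (17,G1,9), (19,G1,10), (20,G2,11.5), (20,G4,11.5), (21,G2,13), (22,G3,14), (23,G4,15)
Step 2: Sum ranks within each group.
R_1 = 20 (n_1 = 3)
R_2 = 37 (n_2 = 5)
R_3 = 29 (n_3 = 4)
R_4 = 34 (n_4 = 3)
Step 3: H = 12/(N(N+1)) * sum(R_i^2/n_i) - 3(N+1)
     = 12/(15*16) * (20^2/3 + 37^2/5 + 29^2/4 + 34^2/3) - 3*16
     = 0.050000 * 1002.72 - 48
     = 2.135833.
Step 4: Ties present; correction factor C = 1 - 12/(15^3 - 15) = 0.996429. Corrected H = 2.135833 / 0.996429 = 2.143489.
Step 5: Under H0, H ~ chi^2(3); p-value = 0.543165.
Step 6: alpha = 0.1. fail to reject H0.

H = 2.1435, df = 3, p = 0.543165, fail to reject H0.


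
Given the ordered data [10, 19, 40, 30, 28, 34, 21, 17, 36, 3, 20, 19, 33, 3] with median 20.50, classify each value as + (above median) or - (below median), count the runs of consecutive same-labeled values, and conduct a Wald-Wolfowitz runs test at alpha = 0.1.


Step 1: Compute median = 20.50; label A = above, B = below.
Labels in order: BBAAAAABABBBAB  (n_A = 7, n_B = 7)
Step 2: Count runs R = 7.
Step 3: Under H0 (random ordering), E[R] = 2*n_A*n_B/(n_A+n_B) + 1 = 2*7*7/14 + 1 = 8.0000.
        Var[R] = 2*n_A*n_B*(2*n_A*n_B - n_A - n_B) / ((n_A+n_B)^2 * (n_A+n_B-1)) = 8232/2548 = 3.2308.
        SD[R] = 1.7974.
Step 4: Continuity-corrected z = (R + 0.5 - E[R]) / SD[R] = (7 + 0.5 - 8.0000) / 1.7974 = -0.2782.
Step 5: Two-sided p-value via normal approximation = 2*(1 - Phi(|z|)) = 0.780879.
Step 6: alpha = 0.1. fail to reject H0.

R = 7, z = -0.2782, p = 0.780879, fail to reject H0.


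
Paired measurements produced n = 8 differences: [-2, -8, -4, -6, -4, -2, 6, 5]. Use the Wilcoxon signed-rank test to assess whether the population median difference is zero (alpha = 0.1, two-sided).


Step 1: Drop any zero differences (none here) and take |d_i|.
|d| = [2, 8, 4, 6, 4, 2, 6, 5]
Step 2: Midrank |d_i| (ties get averaged ranks).
ranks: |2|->1.5, |8|->8, |4|->3.5, |6|->6.5, |4|->3.5, |2|->1.5, |6|->6.5, |5|->5
Step 3: Attach original signs; sum ranks with positive sign and with negative sign.
W+ = 6.5 + 5 = 11.5
W- = 1.5 + 8 + 3.5 + 6.5 + 3.5 + 1.5 = 24.5
(Check: W+ + W- = 36 should equal n(n+1)/2 = 36.)
Step 4: Test statistic W = min(W+, W-) = 11.5.
Step 5: Ties in |d|, so use the tie-corrected normal approximation.
        E[W] = n(n+1)/4 = 8*9/4 = 18.
        Tie groups: |d|=2 (t=2), |d|=4 (t=2), |d|=6 (t=2); sum(t^3 - t) = 18.
        Var[W] = n(n+1)(2n+1)/24 - sum(t^3-t)/48 = 1224/24 - 18/48 = 50.625.
        z = (W - E[W]) / sqrt(Var[W]) = (11.5 - 18) / 7.1151 = -0.9135.
        Two-sided p = 2*Phi(z) = 0.360955.
Step 6: alpha = 0.1. fail to reject H0.

W+ = 11.5, W- = 24.5, W = min = 11.5, p = 0.360955, fail to reject H0.


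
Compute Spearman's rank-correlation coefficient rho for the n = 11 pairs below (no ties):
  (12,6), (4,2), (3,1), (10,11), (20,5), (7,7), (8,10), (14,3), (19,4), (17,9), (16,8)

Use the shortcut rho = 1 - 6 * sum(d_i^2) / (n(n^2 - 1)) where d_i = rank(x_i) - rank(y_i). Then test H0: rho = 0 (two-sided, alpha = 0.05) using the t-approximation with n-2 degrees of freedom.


Step 1: Rank x and y separately (midranks; no ties here).
rank(x): 12->6, 4->2, 3->1, 10->5, 20->11, 7->3, 8->4, 14->7, 19->10, 17->9, 16->8
rank(y): 6->6, 2->2, 1->1, 11->11, 5->5, 7->7, 10->10, 3->3, 4->4, 9->9, 8->8
Step 2: d_i = R_x(i) - R_y(i); compute d_i^2.
  (6-6)^2=0, (2-2)^2=0, (1-1)^2=0, (5-11)^2=36, (11-5)^2=36, (3-7)^2=16, (4-10)^2=36, (7-3)^2=16, (10-4)^2=36, (9-9)^2=0, (8-8)^2=0
sum(d^2) = 176.
Step 3: rho = 1 - 6*176 / (11*(11^2 - 1)) = 1 - 1056/1320 = 0.200000.
Step 4: Under H0, t = rho * sqrt((n-2)/(1-rho^2)) = 0.6124 ~ t(9).
Step 5: Two-sided p-value from the t-distribution with 9 df = 0.555445.
Step 6: alpha = 0.05. fail to reject H0.

rho = 0.2000, p = 0.555445, fail to reject H0 at alpha = 0.05.


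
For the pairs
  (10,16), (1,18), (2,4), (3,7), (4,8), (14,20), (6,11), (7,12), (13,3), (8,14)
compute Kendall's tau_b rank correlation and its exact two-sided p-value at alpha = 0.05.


Step 1: Enumerate the 45 unordered pairs (i,j) with i<j and classify each by sign(x_j-x_i) * sign(y_j-y_i).
  (1,2):dx=-9,dy=+2->D; (1,3):dx=-8,dy=-12->C; (1,4):dx=-7,dy=-9->C; (1,5):dx=-6,dy=-8->C
  (1,6):dx=+4,dy=+4->C; (1,7):dx=-4,dy=-5->C; (1,8):dx=-3,dy=-4->C; (1,9):dx=+3,dy=-13->D
  (1,10):dx=-2,dy=-2->C; (2,3):dx=+1,dy=-14->D; (2,4):dx=+2,dy=-11->D; (2,5):dx=+3,dy=-10->D
  (2,6):dx=+13,dy=+2->C; (2,7):dx=+5,dy=-7->D; (2,8):dx=+6,dy=-6->D; (2,9):dx=+12,dy=-15->D
  (2,10):dx=+7,dy=-4->D; (3,4):dx=+1,dy=+3->C; (3,5):dx=+2,dy=+4->C; (3,6):dx=+12,dy=+16->C
  (3,7):dx=+4,dy=+7->C; (3,8):dx=+5,dy=+8->C; (3,9):dx=+11,dy=-1->D; (3,10):dx=+6,dy=+10->C
  (4,5):dx=+1,dy=+1->C; (4,6):dx=+11,dy=+13->C; (4,7):dx=+3,dy=+4->C; (4,8):dx=+4,dy=+5->C
  (4,9):dx=+10,dy=-4->D; (4,10):dx=+5,dy=+7->C; (5,6):dx=+10,dy=+12->C; (5,7):dx=+2,dy=+3->C
  (5,8):dx=+3,dy=+4->C; (5,9):dx=+9,dy=-5->D; (5,10):dx=+4,dy=+6->C; (6,7):dx=-8,dy=-9->C
  (6,8):dx=-7,dy=-8->C; (6,9):dx=-1,dy=-17->C; (6,10):dx=-6,dy=-6->C; (7,8):dx=+1,dy=+1->C
  (7,9):dx=+7,dy=-8->D; (7,10):dx=+2,dy=+3->C; (8,9):dx=+6,dy=-9->D; (8,10):dx=+1,dy=+2->C
  (9,10):dx=-5,dy=+11->D
Step 2: C = 30, D = 15, total pairs = 45.
Step 3: tau = (C - D)/(n(n-1)/2) = (30 - 15)/45 = 0.333333.
Step 4: Exact two-sided p-value (enumerate n! = 3628800 permutations of y under H0): p = 0.216373.
Step 5: alpha = 0.05. fail to reject H0.

tau_b = 0.3333 (C=30, D=15), p = 0.216373, fail to reject H0.


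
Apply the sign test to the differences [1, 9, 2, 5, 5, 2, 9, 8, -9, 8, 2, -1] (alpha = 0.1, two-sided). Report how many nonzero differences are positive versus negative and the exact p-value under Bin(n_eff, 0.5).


Step 1: Discard zero differences. Original n = 12; n_eff = number of nonzero differences = 12.
Nonzero differences (with sign): +1, +9, +2, +5, +5, +2, +9, +8, -9, +8, +2, -1
Step 2: Count signs: positive = 10, negative = 2.
Step 3: Under H0: P(positive) = 0.5, so the number of positives S ~ Bin(12, 0.5).
Step 4: Two-sided exact p-value = sum of Bin(12,0.5) probabilities at or below the observed probability = 0.038574.
Step 5: alpha = 0.1. reject H0.

n_eff = 12, pos = 10, neg = 2, p = 0.038574, reject H0.


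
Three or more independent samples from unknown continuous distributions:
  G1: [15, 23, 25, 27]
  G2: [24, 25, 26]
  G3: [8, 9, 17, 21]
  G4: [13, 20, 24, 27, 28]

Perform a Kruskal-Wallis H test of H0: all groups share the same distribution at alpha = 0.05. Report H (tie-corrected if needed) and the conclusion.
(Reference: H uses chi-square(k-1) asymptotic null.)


Step 1: Combine all N = 16 observations and assign midranks.
sorted (value, group, rank): (8,G3,1), (9,G3,2), (13,G4,3), (15,G1,4), (17,G3,5), (20,G4,6), (21,G3,7), (23,G1,8), (24,G2,9.5), (24,G4,9.5), (25,G1,11.5), (25,G2,11.5), (26,G2,13), (27,G1,14.5), (27,G4,14.5), (28,G4,16)
Step 2: Sum ranks within each group.
R_1 = 38 (n_1 = 4)
R_2 = 34 (n_2 = 3)
R_3 = 15 (n_3 = 4)
R_4 = 49 (n_4 = 5)
Step 3: H = 12/(N(N+1)) * sum(R_i^2/n_i) - 3(N+1)
     = 12/(16*17) * (38^2/4 + 34^2/3 + 15^2/4 + 49^2/5) - 3*17
     = 0.044118 * 1282.78 - 51
     = 5.593382.
Step 4: Ties present; correction factor C = 1 - 18/(16^3 - 16) = 0.995588. Corrected H = 5.593382 / 0.995588 = 5.618168.
Step 5: Under H0, H ~ chi^2(3); p-value = 0.131739.
Step 6: alpha = 0.05. fail to reject H0.

H = 5.6182, df = 3, p = 0.131739, fail to reject H0.


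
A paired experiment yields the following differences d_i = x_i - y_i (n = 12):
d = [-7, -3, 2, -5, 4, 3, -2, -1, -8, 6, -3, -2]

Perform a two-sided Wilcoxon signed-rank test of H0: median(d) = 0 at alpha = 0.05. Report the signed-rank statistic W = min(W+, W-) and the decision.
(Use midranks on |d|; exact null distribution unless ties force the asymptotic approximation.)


Step 1: Drop any zero differences (none here) and take |d_i|.
|d| = [7, 3, 2, 5, 4, 3, 2, 1, 8, 6, 3, 2]
Step 2: Midrank |d_i| (ties get averaged ranks).
ranks: |7|->11, |3|->6, |2|->3, |5|->9, |4|->8, |3|->6, |2|->3, |1|->1, |8|->12, |6|->10, |3|->6, |2|->3
Step 3: Attach original signs; sum ranks with positive sign and with negative sign.
W+ = 3 + 8 + 6 + 10 = 27
W- = 11 + 6 + 9 + 3 + 1 + 12 + 6 + 3 = 51
(Check: W+ + W- = 78 should equal n(n+1)/2 = 78.)
Step 4: Test statistic W = min(W+, W-) = 27.
Step 5: Ties in |d|, so use the tie-corrected normal approximation.
        E[W] = n(n+1)/4 = 12*13/4 = 39.
        Tie groups: |d|=2 (t=3), |d|=3 (t=3); sum(t^3 - t) = 48.
        Var[W] = n(n+1)(2n+1)/24 - sum(t^3-t)/48 = 3900/24 - 48/48 = 161.5.
        z = (W - E[W]) / sqrt(Var[W]) = (27 - 39) / 12.7083 = -0.9443.
        Two-sided p = 2*Phi(z) = 0.345033.
Step 6: alpha = 0.05. fail to reject H0.

W+ = 27, W- = 51, W = min = 27, p = 0.345033, fail to reject H0.


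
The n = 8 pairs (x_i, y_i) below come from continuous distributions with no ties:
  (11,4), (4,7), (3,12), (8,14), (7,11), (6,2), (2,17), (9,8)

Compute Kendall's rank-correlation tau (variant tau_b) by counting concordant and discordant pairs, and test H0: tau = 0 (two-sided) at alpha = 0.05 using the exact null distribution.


Step 1: Enumerate the 28 unordered pairs (i,j) with i<j and classify each by sign(x_j-x_i) * sign(y_j-y_i).
  (1,2):dx=-7,dy=+3->D; (1,3):dx=-8,dy=+8->D; (1,4):dx=-3,dy=+10->D; (1,5):dx=-4,dy=+7->D
  (1,6):dx=-5,dy=-2->C; (1,7):dx=-9,dy=+13->D; (1,8):dx=-2,dy=+4->D; (2,3):dx=-1,dy=+5->D
  (2,4):dx=+4,dy=+7->C; (2,5):dx=+3,dy=+4->C; (2,6):dx=+2,dy=-5->D; (2,7):dx=-2,dy=+10->D
  (2,8):dx=+5,dy=+1->C; (3,4):dx=+5,dy=+2->C; (3,5):dx=+4,dy=-1->D; (3,6):dx=+3,dy=-10->D
  (3,7):dx=-1,dy=+5->D; (3,8):dx=+6,dy=-4->D; (4,5):dx=-1,dy=-3->C; (4,6):dx=-2,dy=-12->C
  (4,7):dx=-6,dy=+3->D; (4,8):dx=+1,dy=-6->D; (5,6):dx=-1,dy=-9->C; (5,7):dx=-5,dy=+6->D
  (5,8):dx=+2,dy=-3->D; (6,7):dx=-4,dy=+15->D; (6,8):dx=+3,dy=+6->C; (7,8):dx=+7,dy=-9->D
Step 2: C = 9, D = 19, total pairs = 28.
Step 3: tau = (C - D)/(n(n-1)/2) = (9 - 19)/28 = -0.357143.
Step 4: Exact two-sided p-value (enumerate n! = 40320 permutations of y under H0): p = 0.275099.
Step 5: alpha = 0.05. fail to reject H0.

tau_b = -0.3571 (C=9, D=19), p = 0.275099, fail to reject H0.


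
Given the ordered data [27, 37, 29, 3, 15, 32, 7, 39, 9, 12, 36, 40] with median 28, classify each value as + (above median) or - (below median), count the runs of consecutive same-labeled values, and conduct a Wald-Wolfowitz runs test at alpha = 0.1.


Step 1: Compute median = 28; label A = above, B = below.
Labels in order: BAABBABABBAA  (n_A = 6, n_B = 6)
Step 2: Count runs R = 8.
Step 3: Under H0 (random ordering), E[R] = 2*n_A*n_B/(n_A+n_B) + 1 = 2*6*6/12 + 1 = 7.0000.
        Var[R] = 2*n_A*n_B*(2*n_A*n_B - n_A - n_B) / ((n_A+n_B)^2 * (n_A+n_B-1)) = 4320/1584 = 2.7273.
        SD[R] = 1.6514.
Step 4: Continuity-corrected z = (R - 0.5 - E[R]) / SD[R] = (8 - 0.5 - 7.0000) / 1.6514 = 0.3028.
Step 5: Two-sided p-value via normal approximation = 2*(1 - Phi(|z|)) = 0.762069.
Step 6: alpha = 0.1. fail to reject H0.

R = 8, z = 0.3028, p = 0.762069, fail to reject H0.
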